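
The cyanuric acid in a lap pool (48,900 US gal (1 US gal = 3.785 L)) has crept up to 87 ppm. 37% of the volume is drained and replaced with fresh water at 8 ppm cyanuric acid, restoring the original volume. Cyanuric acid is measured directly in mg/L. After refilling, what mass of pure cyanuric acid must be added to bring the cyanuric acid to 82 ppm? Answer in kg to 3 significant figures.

Volume: 48,900 US gal × 3.785 L/gal = 185,086 L.
After draining 37% and refilling: 87 × 0.63 + 8 × 0.37 = 57.77 ppm.
Deficit to target: 82 − 57.77 = 24.23 mg/L.
Mass: 24.23 mg/L × 185,086 L = 4485 g cyanuric acid.

4.48 kg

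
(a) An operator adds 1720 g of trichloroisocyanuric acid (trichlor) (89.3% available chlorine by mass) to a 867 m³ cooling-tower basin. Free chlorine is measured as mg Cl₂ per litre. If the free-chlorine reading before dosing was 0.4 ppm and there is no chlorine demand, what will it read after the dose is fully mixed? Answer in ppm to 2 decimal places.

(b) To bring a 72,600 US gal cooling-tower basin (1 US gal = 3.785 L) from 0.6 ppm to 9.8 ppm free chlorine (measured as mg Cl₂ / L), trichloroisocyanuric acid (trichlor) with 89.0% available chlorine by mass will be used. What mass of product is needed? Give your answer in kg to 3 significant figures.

(a) Volume: 867 m³ = 867,000 L.
(a) Available chlorine delivered: 1720 g × 0.893 = 1536 g as Cl₂.
(a) Concentration rise: 1536 g / 867,000 L = 1.772 mg/L = 1.77 ppm.
(a) Final FC: 0.4 + 1.77 = 2.17 ppm.

(b) Volume: 72,600 US gal × 3.785 L/gal = 274,791 L.
(b) Chlorine deficit: 9.8 − 0.6 = 9.2 ppm = 9.2 mg/L as Cl₂.
(b) Cl₂ equivalent needed: 9.2 mg/L × 274,791 L = 2,528,000 mg = 2528 g.
(b) Product at 89.0% available chlorine: 2528 / 0.89 = 2841 g.

(a) 2.17 ppm; (b) 2.84 kg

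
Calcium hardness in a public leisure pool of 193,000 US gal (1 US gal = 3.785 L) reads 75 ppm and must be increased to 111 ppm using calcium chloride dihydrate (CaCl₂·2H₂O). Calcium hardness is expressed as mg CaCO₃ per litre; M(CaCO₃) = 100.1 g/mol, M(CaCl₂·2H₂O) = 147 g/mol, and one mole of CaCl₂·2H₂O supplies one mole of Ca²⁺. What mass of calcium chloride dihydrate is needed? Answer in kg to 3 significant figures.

Volume: 193,000 US gal × 3.785 L/gal = 730,505 L.
Hardness to add: (111 − 75) = 36 mg/L as CaCO₃ × 730,505 L = 26,300 g as CaCO₃.
Moles of Ca²⁺ (1 mol Ca²⁺ ≡ 1 mol CaCO₃): 26,300 / 100.1 g/mol = 262.7 mol.
Mass of CaCl₂·2H₂O: 262.7 × 147 = 38,620 g.

38.6 kg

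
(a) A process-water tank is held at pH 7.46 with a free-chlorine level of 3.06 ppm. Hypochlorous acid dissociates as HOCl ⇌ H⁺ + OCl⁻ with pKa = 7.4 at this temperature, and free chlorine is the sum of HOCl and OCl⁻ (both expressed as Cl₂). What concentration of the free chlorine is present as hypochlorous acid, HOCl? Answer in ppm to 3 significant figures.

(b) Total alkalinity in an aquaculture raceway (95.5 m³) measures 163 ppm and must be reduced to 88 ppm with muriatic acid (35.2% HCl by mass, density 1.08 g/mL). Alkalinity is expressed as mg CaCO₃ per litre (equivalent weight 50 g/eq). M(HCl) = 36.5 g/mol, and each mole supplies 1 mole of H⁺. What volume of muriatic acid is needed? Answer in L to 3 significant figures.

(a) 1.42 ppm; (b) 13.8 L

(a) [OCl⁻]/[HOCl] = 10^(pH − pKa) = 10^(7.46 − 7.4) = 10^0.06 = 1.148.
(a) Fraction as HOCl = 1 / (1 + 1.148) = 0.4655.
(a) HOCl = 0.4655 × 3.06 ppm = 1.424 ppm.

(b) Volume: 95.5 m³ = 95,500 L.
(b) Alkalinity to neutralize: (163 − 88) = 75 mg/L as CaCO₃ × 95,500 L = 7162 g as CaCO₃.
(b) Equivalents of H⁺ required: 7162 ÷ 50 g/eq = 143.2 eq = 143.2 mol HCl.
(b) Mass of HCl: 143.2 × 36.5 = 5229 g.
(b) Mass of 35.2% solution: 5229 / 0.352 = 14,850 g.
(b) Volume: 14,850 g ÷ 1.08 g/mL = 13,750 mL.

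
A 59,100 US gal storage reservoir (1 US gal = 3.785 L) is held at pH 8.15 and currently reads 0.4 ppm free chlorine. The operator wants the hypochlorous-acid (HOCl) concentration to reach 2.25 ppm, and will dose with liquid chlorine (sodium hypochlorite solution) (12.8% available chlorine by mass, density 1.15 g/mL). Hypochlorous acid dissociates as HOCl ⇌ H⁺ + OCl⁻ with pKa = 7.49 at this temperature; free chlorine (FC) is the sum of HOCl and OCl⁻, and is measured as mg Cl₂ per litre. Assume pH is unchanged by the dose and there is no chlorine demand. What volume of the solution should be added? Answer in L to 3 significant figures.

18.4 L

Volume: 59,100 US gal × 3.785 L/gal = 223,694 L.
[OCl⁻]/[HOCl] = 10^(pH − pKa) = 10^(8.15 − 7.49) = 4.571; fraction as HOCl = 1/(1 + 4.571) = 0.1795.
Free chlorine required for 2.25 ppm HOCl: 2.25 / 0.1795 = 12.53 ppm.
FC to add: 12.53 − 0.4 = 12.13 mg/L as Cl₂.
Cl₂ equivalent: 12.13 mg/L × 223,694 L = 2714 g.
Product at 12.8% available Cl: 2714 / 0.128 = 21,210 g.
Volume: 21,210 g ÷ 1.15 g/mL = 18,440 mL.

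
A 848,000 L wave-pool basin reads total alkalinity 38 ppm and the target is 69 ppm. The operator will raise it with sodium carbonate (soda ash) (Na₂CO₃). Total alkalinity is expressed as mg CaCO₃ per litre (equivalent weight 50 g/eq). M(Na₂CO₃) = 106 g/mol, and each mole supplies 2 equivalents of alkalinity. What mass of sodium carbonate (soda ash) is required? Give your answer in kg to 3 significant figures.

27.9 kg

Alkalinity to add: (69 − 38) = 31 mg/L as CaCO₃ × 848,000 L = 26,290 g as CaCO₃.
Equivalents: 26,290 g ÷ 50 g/eq = 525.8 eq.
Each mole of Na₂CO₃ supplies 2 eq, so 525.8 / 2 = 262.9 mol.
Mass: 262.9 mol × 106 g/mol = 27,870 g.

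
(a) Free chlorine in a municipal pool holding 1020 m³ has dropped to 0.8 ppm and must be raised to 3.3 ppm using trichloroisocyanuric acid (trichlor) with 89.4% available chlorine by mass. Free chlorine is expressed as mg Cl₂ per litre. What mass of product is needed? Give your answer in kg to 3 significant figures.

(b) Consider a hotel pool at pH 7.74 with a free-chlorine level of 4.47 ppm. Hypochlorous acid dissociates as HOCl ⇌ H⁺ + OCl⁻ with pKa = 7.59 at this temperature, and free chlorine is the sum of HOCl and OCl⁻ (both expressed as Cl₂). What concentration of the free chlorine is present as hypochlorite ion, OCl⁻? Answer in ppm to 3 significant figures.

(a) Volume: 1020 m³ = 1,020,000 L.
(a) Chlorine deficit: 3.3 − 0.8 = 2.5 ppm = 2.5 mg/L as Cl₂.
(a) Cl₂ equivalent needed: 2.5 mg/L × 1,020,000 L = 2,550,000 mg = 2550 g.
(a) Product at 89.4% available chlorine: 2550 / 0.894 = 2852 g.

(b) [OCl⁻]/[HOCl] = 10^(pH − pKa) = 10^(7.74 − 7.59) = 10^0.15 = 1.413.
(b) Fraction as HOCl = 1 / (1 + 1.413) = 0.4145.
(b) OCl⁻ = (1 − 0.4145) × 4.47 ppm = 2.617 ppm.

(a) 2.85 kg; (b) 2.62 ppm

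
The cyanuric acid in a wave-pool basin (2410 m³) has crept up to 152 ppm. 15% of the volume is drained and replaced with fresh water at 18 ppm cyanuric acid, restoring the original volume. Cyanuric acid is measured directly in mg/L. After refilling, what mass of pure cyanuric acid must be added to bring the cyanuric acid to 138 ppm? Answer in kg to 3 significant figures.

Volume: 2410 m³ = 2,410,000 L.
After draining 15% and refilling: 152 × 0.85 + 18 × 0.15 = 131.9 ppm.
Deficit to target: 138 − 131.9 = 6.1 mg/L.
Mass: 6.1 mg/L × 2,410,000 L = 14,700 g cyanuric acid.

14.7 kg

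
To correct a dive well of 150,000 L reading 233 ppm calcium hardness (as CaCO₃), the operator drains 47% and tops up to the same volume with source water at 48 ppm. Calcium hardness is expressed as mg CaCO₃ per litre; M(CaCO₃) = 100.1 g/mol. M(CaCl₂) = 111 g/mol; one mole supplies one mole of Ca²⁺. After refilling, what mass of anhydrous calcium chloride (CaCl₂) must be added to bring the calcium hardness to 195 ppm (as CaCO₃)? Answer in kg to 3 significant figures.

8.14 kg

After draining 47% and refilling: 233 × 0.53 + 48 × 0.47 = 146.05 ppm.
Deficit to target: 195 − 146.05 = 48.95 mg/L.
As CaCO₃: 48.95 mg/L × 150,000 L = 7342 g; ÷ 100.1 = 73.35 mol Ca²⁺.
Mass: 73.35 × 111 = 8142 g.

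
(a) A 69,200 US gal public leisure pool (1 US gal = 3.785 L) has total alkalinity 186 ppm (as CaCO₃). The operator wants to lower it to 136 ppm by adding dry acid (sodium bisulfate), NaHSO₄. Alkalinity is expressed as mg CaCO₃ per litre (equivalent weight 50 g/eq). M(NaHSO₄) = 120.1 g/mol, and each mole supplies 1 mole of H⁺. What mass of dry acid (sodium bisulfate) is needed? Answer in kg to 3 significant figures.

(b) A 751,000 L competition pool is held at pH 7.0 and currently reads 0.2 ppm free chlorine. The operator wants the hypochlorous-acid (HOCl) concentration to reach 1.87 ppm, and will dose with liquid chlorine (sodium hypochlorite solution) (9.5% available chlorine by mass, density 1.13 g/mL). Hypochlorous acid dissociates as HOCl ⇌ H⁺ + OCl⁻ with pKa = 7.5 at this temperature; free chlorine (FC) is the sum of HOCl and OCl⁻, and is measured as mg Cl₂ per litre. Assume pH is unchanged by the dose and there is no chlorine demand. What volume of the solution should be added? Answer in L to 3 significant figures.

(a) Volume: 69,200 US gal × 3.785 L/gal = 261,922 L.
(a) Alkalinity to neutralize: (186 − 136) = 50 mg/L as CaCO₃ × 261,922 L = 13,100 g as CaCO₃.
(a) Equivalents of H⁺ required: 13,100 ÷ 50 g/eq = 261.9 eq = 261.9 mol NaHSO₄.
(a) Mass of NaHSO₄: 261.9 × 120.1 = 31,460 g.

(b) [OCl⁻]/[HOCl] = 10^(pH − pKa) = 10^(7.0 − 7.5) = 0.3162; fraction as HOCl = 1/(1 + 0.3162) = 0.7597.
(b) Free chlorine required for 1.87 ppm HOCl: 1.87 / 0.7597 = 2.461 ppm.
(b) FC to add: 2.461 − 0.2 = 2.261 mg/L as Cl₂.
(b) Cl₂ equivalent: 2.261 mg/L × 751,000 L = 1698 g.
(b) Product at 9.5% available Cl: 1698 / 0.095 = 17,880 g.
(b) Volume: 17,880 g ÷ 1.13 g/mL = 15,820 mL.

(a) 31.5 kg; (b) 15.8 L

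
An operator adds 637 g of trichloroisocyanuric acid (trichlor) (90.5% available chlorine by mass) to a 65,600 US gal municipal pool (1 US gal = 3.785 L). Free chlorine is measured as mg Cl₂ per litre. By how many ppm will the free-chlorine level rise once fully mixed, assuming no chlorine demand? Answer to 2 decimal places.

Volume: 65,600 US gal × 3.785 L/gal = 248,296 L.
Available chlorine delivered: 637 g × 0.905 = 576.5 g as Cl₂.
Concentration rise: 576.5 g / 248,296 L = 2.322 mg/L = 2.32 ppm.

2.32 ppm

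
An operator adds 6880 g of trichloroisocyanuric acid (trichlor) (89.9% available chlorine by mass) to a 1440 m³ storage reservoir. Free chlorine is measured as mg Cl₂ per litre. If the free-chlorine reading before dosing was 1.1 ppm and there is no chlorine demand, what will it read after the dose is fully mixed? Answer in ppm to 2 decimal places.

Volume: 1440 m³ = 1,440,000 L.
Available chlorine delivered: 6880 g × 0.899 = 6185 g as Cl₂.
Concentration rise: 6185 g / 1,440,000 L = 4.295 mg/L = 4.30 ppm.
Final FC: 1.1 + 4.30 = 5.40 ppm.

5.40 ppm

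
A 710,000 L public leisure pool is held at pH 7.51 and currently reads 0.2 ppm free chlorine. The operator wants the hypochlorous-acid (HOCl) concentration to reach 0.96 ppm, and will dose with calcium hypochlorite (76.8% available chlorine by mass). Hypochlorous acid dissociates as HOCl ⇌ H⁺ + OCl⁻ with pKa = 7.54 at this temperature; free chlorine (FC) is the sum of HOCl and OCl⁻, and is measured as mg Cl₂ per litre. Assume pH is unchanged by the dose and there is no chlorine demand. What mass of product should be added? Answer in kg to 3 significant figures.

[OCl⁻]/[HOCl] = 10^(pH − pKa) = 10^(7.51 − 7.54) = 0.9333; fraction as HOCl = 1/(1 + 0.9333) = 0.5173.
Free chlorine required for 0.96 ppm HOCl: 0.96 / 0.5173 = 1.856 ppm.
FC to add: 1.856 − 0.2 = 1.656 mg/L as Cl₂.
Cl₂ equivalent: 1.656 mg/L × 710,000 L = 1176 g.
Product at 76.8% available Cl: 1176 / 0.768 = 1531 g.

1.53 kg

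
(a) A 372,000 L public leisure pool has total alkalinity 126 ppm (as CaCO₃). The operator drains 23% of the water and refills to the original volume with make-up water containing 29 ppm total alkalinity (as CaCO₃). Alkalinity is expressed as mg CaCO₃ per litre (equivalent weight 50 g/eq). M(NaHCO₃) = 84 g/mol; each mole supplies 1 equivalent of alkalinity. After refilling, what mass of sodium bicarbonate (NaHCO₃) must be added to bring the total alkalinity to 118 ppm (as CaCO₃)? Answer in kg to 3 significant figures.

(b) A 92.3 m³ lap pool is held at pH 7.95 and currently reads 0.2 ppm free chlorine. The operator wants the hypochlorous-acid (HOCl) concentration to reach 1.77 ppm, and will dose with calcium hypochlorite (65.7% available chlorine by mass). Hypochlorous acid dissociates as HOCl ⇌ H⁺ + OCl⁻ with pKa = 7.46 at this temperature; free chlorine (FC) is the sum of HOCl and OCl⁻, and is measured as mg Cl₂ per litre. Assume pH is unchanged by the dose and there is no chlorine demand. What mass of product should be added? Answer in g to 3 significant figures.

(a) After draining 23% and refilling: 126 × 0.77 + 29 × 0.23 = 103.69 ppm.
(a) Deficit to target: 118 − 103.69 = 14.31 mg/L.
(a) As CaCO₃: 14.31 mg/L × 372,000 L = 5323 g; ÷ 50 g/eq ÷ 1 = 106.5 mol NaHCO₃.
(a) Mass: 106.5 × 84 = 8943 g.

(b) Volume: 92.3 m³ = 92,300 L.
(b) [OCl⁻]/[HOCl] = 10^(pH − pKa) = 10^(7.95 − 7.46) = 3.09; fraction as HOCl = 1/(1 + 3.09) = 0.2445.
(b) Free chlorine required for 1.77 ppm HOCl: 1.77 / 0.2445 = 7.24 ppm.
(b) FC to add: 7.24 − 0.2 = 7.04 mg/L as Cl₂.
(b) Cl₂ equivalent: 7.04 mg/L × 92,300 L = 649.8 g.
(b) Product at 65.7% available Cl: 649.8 / 0.657 = 989 g.

(a) 8.94 kg; (b) 989 g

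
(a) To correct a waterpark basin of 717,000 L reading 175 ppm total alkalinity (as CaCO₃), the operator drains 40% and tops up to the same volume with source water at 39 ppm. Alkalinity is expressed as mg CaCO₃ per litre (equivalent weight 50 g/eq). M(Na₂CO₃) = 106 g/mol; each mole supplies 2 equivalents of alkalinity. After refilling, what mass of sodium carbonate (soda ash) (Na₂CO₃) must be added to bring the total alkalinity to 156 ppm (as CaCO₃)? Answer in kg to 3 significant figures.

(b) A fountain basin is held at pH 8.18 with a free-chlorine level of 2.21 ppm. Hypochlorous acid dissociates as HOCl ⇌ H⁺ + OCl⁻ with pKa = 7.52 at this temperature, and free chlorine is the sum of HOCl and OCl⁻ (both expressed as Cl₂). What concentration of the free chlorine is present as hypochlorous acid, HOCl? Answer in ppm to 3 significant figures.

(a) 26.9 kg; (b) 0.397 ppm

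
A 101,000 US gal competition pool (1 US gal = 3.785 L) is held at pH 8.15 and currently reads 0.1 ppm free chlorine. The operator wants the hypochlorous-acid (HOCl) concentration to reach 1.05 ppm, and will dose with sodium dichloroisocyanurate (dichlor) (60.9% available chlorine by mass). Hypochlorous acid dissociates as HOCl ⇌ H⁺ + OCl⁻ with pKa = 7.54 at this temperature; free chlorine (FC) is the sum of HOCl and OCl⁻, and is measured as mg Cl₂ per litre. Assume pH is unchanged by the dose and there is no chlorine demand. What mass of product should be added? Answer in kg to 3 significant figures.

Volume: 101,000 US gal × 3.785 L/gal = 382,285 L.
[OCl⁻]/[HOCl] = 10^(pH − pKa) = 10^(8.15 − 7.54) = 4.074; fraction as HOCl = 1/(1 + 4.074) = 0.1971.
Free chlorine required for 1.05 ppm HOCl: 1.05 / 0.1971 = 5.327 ppm.
FC to add: 5.327 − 0.1 = 5.227 mg/L as Cl₂.
Cl₂ equivalent: 5.227 mg/L × 382,285 L = 1998 g.
Product at 60.9% available Cl: 1998 / 0.609 = 3281 g.

3.28 kg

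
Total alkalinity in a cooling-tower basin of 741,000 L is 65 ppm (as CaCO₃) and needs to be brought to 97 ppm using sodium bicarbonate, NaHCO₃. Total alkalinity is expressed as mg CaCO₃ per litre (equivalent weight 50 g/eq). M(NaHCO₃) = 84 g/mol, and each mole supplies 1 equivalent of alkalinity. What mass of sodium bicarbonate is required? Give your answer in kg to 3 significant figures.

39.8 kg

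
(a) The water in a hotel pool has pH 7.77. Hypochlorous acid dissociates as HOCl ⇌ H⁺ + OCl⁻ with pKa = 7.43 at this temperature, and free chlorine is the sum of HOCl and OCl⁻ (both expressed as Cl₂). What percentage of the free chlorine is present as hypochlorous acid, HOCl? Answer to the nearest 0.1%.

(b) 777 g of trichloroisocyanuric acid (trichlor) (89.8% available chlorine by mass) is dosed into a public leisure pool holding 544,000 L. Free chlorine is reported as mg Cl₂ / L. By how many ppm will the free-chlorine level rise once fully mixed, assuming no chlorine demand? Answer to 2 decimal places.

(a) [OCl⁻]/[HOCl] = 10^(pH − pKa) = 10^(7.77 − 7.43) = 10^0.34 = 2.188.
(a) Fraction as HOCl = 1 / (1 + 2.188) = 0.3137.

(b) Available chlorine delivered: 777 g × 0.898 = 697.7 g as Cl₂.
(b) Concentration rise: 697.7 g / 544,000 L = 1.283 mg/L = 1.28 ppm.

(a) 31.4%; (b) 1.28 ppm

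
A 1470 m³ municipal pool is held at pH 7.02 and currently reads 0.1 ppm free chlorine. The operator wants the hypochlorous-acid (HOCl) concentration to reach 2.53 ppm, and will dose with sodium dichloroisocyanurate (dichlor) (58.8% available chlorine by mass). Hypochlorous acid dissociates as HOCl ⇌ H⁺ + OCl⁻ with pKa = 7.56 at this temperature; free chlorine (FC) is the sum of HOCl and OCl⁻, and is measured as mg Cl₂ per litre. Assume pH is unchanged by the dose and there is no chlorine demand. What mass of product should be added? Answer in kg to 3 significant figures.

Volume: 1470 m³ = 1,470,000 L.
[OCl⁻]/[HOCl] = 10^(pH − pKa) = 10^(7.02 − 7.56) = 0.2884; fraction as HOCl = 1/(1 + 0.2884) = 0.7762.
Free chlorine required for 2.53 ppm HOCl: 2.53 / 0.7762 = 3.26 ppm.
FC to add: 3.26 − 0.1 = 3.16 mg/L as Cl₂.
Cl₂ equivalent: 3.16 mg/L × 1,470,000 L = 4645 g.
Product at 58.8% available Cl: 4645 / 0.588 = 7899 g.

7.90 kg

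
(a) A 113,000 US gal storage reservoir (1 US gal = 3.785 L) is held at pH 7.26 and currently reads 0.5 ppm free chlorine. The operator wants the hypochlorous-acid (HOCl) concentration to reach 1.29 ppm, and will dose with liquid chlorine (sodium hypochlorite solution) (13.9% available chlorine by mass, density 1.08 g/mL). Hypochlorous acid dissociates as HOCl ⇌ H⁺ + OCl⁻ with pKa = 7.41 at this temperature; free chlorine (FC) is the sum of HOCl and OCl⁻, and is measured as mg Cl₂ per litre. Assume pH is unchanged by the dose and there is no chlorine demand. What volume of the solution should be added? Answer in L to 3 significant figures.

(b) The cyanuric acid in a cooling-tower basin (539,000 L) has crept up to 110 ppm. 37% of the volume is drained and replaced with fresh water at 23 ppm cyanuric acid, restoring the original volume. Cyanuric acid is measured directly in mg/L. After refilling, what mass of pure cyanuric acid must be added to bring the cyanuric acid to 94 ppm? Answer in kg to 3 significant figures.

(a) Volume: 113,000 US gal × 3.785 L/gal = 427,705 L.
(a) [OCl⁻]/[HOCl] = 10^(pH − pKa) = 10^(7.26 − 7.41) = 0.7079; fraction as HOCl = 1/(1 + 0.7079) = 0.5855.
(a) Free chlorine required for 1.29 ppm HOCl: 1.29 / 0.5855 = 2.203 ppm.
(a) FC to add: 2.203 − 0.5 = 1.703 mg/L as Cl₂.
(a) Cl₂ equivalent: 1.703 mg/L × 427,705 L = 728.5 g.
(a) Product at 13.9% available Cl: 728.5 / 0.139 = 5241 g.
(a) Volume: 5241 g ÷ 1.08 g/mL = 4853 mL.

(b) After draining 37% and refilling: 110 × 0.63 + 23 × 0.37 = 77.81 ppm.
(b) Deficit to target: 94 − 77.81 = 16.19 mg/L.
(b) Mass: 16.19 mg/L × 539,000 L = 8726 g cyanuric acid.

(a) 4.85 L; (b) 8.73 kg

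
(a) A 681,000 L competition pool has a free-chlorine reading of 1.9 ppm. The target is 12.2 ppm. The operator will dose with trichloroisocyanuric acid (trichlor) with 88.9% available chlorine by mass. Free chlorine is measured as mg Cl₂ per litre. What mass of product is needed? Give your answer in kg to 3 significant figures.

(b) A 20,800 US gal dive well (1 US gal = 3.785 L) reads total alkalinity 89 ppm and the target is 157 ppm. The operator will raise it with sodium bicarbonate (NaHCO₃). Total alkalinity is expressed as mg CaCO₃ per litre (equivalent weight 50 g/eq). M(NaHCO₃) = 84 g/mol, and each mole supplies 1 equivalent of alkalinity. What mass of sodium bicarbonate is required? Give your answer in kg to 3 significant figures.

(a) Chlorine deficit: 12.2 − 1.9 = 10.3 ppm = 10.3 mg/L as Cl₂.
(a) Cl₂ equivalent needed: 10.3 mg/L × 681,000 L = 7,014,000 mg = 7014 g.
(a) Product at 88.9% available chlorine: 7014 / 0.889 = 7890 g.

(b) Volume: 20,800 US gal × 3.785 L/gal = 78,728 L.
(b) Alkalinity to add: (157 − 89) = 68 mg/L as CaCO₃ × 78,728 L = 5354 g as CaCO₃.
(b) Equivalents: 5354 g ÷ 50 g/eq = 107.1 eq.
(b) NaHCO₃ supplies 1 eq per mole → 107.1 mol.
(b) Mass: 107.1 mol × 84 g/mol = 8994 g.

(a) 7.89 kg; (b) 8.99 kg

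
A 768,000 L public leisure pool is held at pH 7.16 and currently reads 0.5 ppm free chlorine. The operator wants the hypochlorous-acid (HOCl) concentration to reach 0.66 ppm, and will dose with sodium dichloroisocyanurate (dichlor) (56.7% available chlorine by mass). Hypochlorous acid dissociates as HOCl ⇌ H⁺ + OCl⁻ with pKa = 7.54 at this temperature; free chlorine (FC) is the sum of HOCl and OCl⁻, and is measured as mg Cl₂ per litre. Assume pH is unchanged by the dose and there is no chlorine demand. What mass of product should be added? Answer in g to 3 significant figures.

589 g

[OCl⁻]/[HOCl] = 10^(pH − pKa) = 10^(7.16 − 7.54) = 0.4169; fraction as HOCl = 1/(1 + 0.4169) = 0.7058.
Free chlorine required for 0.66 ppm HOCl: 0.66 / 0.7058 = 0.9351 ppm.
FC to add: 0.9351 − 0.5 = 0.4351 mg/L as Cl₂.
Cl₂ equivalent: 0.4351 mg/L × 768,000 L = 334.2 g.
Product at 56.7% available Cl: 334.2 / 0.567 = 589.4 g.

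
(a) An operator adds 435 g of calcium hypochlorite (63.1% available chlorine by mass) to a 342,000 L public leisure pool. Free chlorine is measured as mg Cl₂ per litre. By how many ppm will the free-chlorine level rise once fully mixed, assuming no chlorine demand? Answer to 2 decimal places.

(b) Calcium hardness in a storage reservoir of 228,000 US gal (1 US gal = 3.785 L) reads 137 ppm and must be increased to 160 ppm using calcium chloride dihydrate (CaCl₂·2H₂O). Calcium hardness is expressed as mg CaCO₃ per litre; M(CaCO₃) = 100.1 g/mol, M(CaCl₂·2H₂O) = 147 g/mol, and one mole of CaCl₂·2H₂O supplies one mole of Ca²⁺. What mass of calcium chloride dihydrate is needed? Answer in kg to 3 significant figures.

(a) Available chlorine delivered: 435 g × 0.631 = 274.5 g as Cl₂.
(a) Concentration rise: 274.5 g / 342,000 L = 0.8026 mg/L = 0.80 ppm.

(b) Volume: 228,000 US gal × 3.785 L/gal = 862,980 L.
(b) Hardness to add: (160 − 137) = 23 mg/L as CaCO₃ × 862,980 L = 19,850 g as CaCO₃.
(b) Moles of Ca²⁺ (1 mol Ca²⁺ ≡ 1 mol CaCO₃): 19,850 / 100.1 g/mol = 198.3 mol.
(b) Mass of CaCl₂·2H₂O: 198.3 × 147 = 29,150 g.

(a) 0.80 ppm; (b) 29.1 kg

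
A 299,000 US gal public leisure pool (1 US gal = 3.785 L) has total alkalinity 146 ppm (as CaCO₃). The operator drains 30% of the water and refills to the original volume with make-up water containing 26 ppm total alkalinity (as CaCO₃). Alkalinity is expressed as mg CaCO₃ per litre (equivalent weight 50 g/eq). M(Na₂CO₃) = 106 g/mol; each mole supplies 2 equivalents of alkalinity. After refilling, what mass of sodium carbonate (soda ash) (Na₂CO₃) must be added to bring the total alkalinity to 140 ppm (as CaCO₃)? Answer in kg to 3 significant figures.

36.0 kg

Volume: 299,000 US gal × 3.785 L/gal = 1,131,715 L.
After draining 30% and refilling: 146 × 0.70 + 26 × 0.30 = 110 ppm.
Deficit to target: 140 − 110 = 30 mg/L.
As CaCO₃: 30 mg/L × 1,131,715 L = 33,950 g; ÷ 50 g/eq ÷ 2 = 339.5 mol Na₂CO₃.
Mass: 339.5 × 106 = 35,990 g.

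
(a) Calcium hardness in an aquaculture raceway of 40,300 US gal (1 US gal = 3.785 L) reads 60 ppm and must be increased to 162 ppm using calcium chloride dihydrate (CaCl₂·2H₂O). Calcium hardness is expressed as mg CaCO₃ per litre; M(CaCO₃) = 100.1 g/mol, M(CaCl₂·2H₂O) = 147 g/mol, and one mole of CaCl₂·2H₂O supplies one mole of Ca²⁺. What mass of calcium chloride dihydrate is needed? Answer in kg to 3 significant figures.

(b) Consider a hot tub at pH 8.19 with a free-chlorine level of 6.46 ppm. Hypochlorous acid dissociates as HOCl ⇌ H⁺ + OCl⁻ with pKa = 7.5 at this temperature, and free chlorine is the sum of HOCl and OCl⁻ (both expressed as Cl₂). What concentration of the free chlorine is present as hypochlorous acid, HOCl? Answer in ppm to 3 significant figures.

(a) 22.8 kg; (b) 1.10 ppm

(a) Volume: 40,300 US gal × 3.785 L/gal = 152,536 L.
(a) Hardness to add: (162 − 60) = 102 mg/L as CaCO₃ × 152,536 L = 15,560 g as CaCO₃.
(a) Moles of Ca²⁺ (1 mol Ca²⁺ ≡ 1 mol CaCO₃): 15,560 / 100.1 g/mol = 155.4 mol.
(a) Mass of CaCl₂·2H₂O: 155.4 × 147 = 22,850 g.

(b) [OCl⁻]/[HOCl] = 10^(pH − pKa) = 10^(8.19 − 7.5) = 10^0.69 = 4.898.
(b) Fraction as HOCl = 1 / (1 + 4.898) = 0.1696.
(b) HOCl = 0.1696 × 6.46 ppm = 1.095 ppm.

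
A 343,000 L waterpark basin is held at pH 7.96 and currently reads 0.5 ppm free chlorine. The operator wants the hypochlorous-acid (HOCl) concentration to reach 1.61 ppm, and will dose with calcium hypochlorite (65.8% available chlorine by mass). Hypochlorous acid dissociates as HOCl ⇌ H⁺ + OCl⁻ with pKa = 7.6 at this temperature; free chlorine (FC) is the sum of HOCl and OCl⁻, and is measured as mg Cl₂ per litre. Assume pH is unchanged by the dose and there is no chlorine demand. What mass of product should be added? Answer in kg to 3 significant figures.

[OCl⁻]/[HOCl] = 10^(pH − pKa) = 10^(7.96 − 7.6) = 2.291; fraction as HOCl = 1/(1 + 2.291) = 0.3039.
Free chlorine required for 1.61 ppm HOCl: 1.61 / 0.3039 = 5.298 ppm.
FC to add: 5.298 − 0.5 = 4.798 mg/L as Cl₂.
Cl₂ equivalent: 4.798 mg/L × 343,000 L = 1646 g.
Product at 65.8% available Cl: 1646 / 0.658 = 2501 g.

2.50 kg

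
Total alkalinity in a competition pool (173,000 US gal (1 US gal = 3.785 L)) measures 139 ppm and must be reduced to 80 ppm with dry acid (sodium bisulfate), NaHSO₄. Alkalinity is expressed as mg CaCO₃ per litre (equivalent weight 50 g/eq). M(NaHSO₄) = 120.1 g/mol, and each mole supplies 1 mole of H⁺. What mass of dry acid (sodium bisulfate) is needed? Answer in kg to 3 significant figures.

Volume: 173,000 US gal × 3.785 L/gal = 654,805 L.
Alkalinity to neutralize: (139 − 80) = 59 mg/L as CaCO₃ × 654,805 L = 38,630 g as CaCO₃.
Equivalents of H⁺ required: 38,630 ÷ 50 g/eq = 772.7 eq = 772.7 mol NaHSO₄.
Mass of NaHSO₄: 772.7 × 120.1 = 92,800 g.

92.8 kg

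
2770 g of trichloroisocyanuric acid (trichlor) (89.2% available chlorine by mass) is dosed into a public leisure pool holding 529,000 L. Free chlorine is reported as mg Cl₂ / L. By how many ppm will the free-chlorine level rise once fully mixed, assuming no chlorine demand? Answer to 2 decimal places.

4.67 ppm

Available chlorine delivered: 2770 g × 0.892 = 2471 g as Cl₂.
Concentration rise: 2471 g / 529,000 L = 4.671 mg/L = 4.67 ppm.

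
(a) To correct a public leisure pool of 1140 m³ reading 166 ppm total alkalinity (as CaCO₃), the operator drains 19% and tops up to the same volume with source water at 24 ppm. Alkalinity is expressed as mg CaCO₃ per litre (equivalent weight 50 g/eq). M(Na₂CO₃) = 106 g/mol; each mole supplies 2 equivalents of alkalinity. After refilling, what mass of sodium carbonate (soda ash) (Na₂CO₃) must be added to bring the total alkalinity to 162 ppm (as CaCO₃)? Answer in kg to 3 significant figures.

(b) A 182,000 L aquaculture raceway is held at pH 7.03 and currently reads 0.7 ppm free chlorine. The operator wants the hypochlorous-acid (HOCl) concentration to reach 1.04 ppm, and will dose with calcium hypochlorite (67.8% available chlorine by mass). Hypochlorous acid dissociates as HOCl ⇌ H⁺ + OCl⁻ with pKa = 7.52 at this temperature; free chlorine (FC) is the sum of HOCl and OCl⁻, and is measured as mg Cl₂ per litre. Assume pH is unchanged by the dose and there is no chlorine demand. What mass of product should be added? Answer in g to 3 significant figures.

(a) Volume: 1140 m³ = 1,140,000 L.
(a) After draining 19% and refilling: 166 × 0.81 + 24 × 0.19 = 139.02 ppm.
(a) Deficit to target: 162 − 139.02 = 22.98 mg/L.
(a) As CaCO₃: 22.98 mg/L × 1,140,000 L = 26,200 g; ÷ 50 g/eq ÷ 2 = 262 mol Na₂CO₃.
(a) Mass: 262 × 106 = 27,770 g.

(b) [OCl⁻]/[HOCl] = 10^(pH − pKa) = 10^(7.03 − 7.52) = 0.3236; fraction as HOCl = 1/(1 + 0.3236) = 0.7555.
(b) Free chlorine required for 1.04 ppm HOCl: 1.04 / 0.7555 = 1.377 ppm.
(b) FC to add: 1.377 − 0.7 = 0.6765 mg/L as Cl₂.
(b) Cl₂ equivalent: 0.6765 mg/L × 182,000 L = 123.1 g.
(b) Product at 67.8% available Cl: 123.1 / 0.678 = 181.6 g.

(a) 27.8 kg; (b) 182 g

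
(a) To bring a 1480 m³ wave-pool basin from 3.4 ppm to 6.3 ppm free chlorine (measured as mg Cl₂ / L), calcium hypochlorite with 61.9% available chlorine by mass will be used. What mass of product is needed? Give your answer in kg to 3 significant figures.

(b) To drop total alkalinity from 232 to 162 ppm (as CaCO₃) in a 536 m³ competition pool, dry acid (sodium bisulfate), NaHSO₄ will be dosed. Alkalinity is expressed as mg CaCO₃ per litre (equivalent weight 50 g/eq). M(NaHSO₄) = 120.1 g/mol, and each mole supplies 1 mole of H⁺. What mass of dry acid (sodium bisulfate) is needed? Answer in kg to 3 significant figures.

(a) Volume: 1480 m³ = 1,480,000 L.
(a) Chlorine deficit: 6.3 − 3.4 = 2.9 ppm = 2.9 mg/L as Cl₂.
(a) Cl₂ equivalent needed: 2.9 mg/L × 1,480,000 L = 4,292,000 mg = 4292 g.
(a) Product at 61.9% available chlorine: 4292 / 0.619 = 6934 g.

(b) Volume: 536 m³ = 536,000 L.
(b) Alkalinity to neutralize: (232 − 162) = 70 mg/L as CaCO₃ × 536,000 L = 37,520 g as CaCO₃.
(b) Equivalents of H⁺ required: 37,520 ÷ 50 g/eq = 750.4 eq = 750.4 mol NaHSO₄.
(b) Mass of NaHSO₄: 750.4 × 120.1 = 90,120 g.

(a) 6.93 kg; (b) 90.1 kg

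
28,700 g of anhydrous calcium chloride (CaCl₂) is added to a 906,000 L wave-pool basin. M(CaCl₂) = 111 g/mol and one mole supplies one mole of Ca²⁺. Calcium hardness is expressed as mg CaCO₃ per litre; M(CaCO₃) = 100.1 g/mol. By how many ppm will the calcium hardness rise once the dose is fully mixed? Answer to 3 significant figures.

Moles of Ca²⁺: 28,700 g ÷ 111 g/mol = 258.6 mol.
As CaCO₃: 258.6 mol × 100.1 g/mol = 25,880 g.
Rise: 25,880 g / 906,000 L × 1000 = 28.57 mg/L.

28.6 ppm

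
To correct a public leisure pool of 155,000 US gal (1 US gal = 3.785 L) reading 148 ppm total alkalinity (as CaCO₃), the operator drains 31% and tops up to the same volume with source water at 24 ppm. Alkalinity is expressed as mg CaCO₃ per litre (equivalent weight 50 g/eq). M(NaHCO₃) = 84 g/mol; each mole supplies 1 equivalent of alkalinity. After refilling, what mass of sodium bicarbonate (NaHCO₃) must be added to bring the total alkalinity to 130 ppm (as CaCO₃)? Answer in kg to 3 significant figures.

20.1 kg

Volume: 155,000 US gal × 3.785 L/gal = 586,675 L.
After draining 31% and refilling: 148 × 0.69 + 24 × 0.31 = 109.56 ppm.
Deficit to target: 130 − 109.56 = 20.44 mg/L.
As CaCO₃: 20.44 mg/L × 586,675 L = 11,990 g; ÷ 50 g/eq ÷ 1 = 239.8 mol NaHCO₃.
Mass: 239.8 × 84 = 20,150 g.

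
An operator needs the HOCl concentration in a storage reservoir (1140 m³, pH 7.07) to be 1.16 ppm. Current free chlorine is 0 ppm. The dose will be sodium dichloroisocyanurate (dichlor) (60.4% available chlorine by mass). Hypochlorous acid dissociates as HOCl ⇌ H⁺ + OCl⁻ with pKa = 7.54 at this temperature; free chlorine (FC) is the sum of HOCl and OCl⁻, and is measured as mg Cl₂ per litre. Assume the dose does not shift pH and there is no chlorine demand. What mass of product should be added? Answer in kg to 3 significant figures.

Volume: 1140 m³ = 1,140,000 L.
[OCl⁻]/[HOCl] = 10^(pH − pKa) = 10^(7.07 − 7.54) = 0.3388; fraction as HOCl = 1/(1 + 0.3388) = 0.7469.
Free chlorine required for 1.16 ppm HOCl: 1.16 / 0.7469 = 1.553 ppm.
FC to add: 1.553 − 0 = 1.553 mg/L as Cl₂.
Cl₂ equivalent: 1.553 mg/L × 1,140,000 L = 1770 g.
Product at 60.4% available Cl: 1770 / 0.604 = 2931 g.

2.93 kg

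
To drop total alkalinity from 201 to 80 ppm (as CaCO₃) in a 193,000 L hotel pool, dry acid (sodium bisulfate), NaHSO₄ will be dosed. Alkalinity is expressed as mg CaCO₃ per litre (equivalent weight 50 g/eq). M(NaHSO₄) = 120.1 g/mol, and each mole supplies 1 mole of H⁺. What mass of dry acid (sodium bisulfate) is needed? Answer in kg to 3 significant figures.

56.1 kg

Alkalinity to neutralize: (201 − 80) = 121 mg/L as CaCO₃ × 193,000 L = 23,350 g as CaCO₃.
Equivalents of H⁺ required: 23,350 ÷ 50 g/eq = 467.1 eq = 467.1 mol NaHSO₄.
Mass of NaHSO₄: 467.1 × 120.1 = 56,090 g.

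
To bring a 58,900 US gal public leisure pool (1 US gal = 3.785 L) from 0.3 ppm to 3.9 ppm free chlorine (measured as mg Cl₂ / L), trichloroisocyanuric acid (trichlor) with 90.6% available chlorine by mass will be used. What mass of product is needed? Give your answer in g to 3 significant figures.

Volume: 58,900 US gal × 3.785 L/gal = 222,936 L.
Chlorine deficit: 3.9 − 0.3 = 3.6 ppm = 3.6 mg/L as Cl₂.
Cl₂ equivalent needed: 3.6 mg/L × 222,936 L = 802,600 mg = 802.6 g.
Product at 90.6% available chlorine: 802.6 / 0.906 = 885.8 g.

886 g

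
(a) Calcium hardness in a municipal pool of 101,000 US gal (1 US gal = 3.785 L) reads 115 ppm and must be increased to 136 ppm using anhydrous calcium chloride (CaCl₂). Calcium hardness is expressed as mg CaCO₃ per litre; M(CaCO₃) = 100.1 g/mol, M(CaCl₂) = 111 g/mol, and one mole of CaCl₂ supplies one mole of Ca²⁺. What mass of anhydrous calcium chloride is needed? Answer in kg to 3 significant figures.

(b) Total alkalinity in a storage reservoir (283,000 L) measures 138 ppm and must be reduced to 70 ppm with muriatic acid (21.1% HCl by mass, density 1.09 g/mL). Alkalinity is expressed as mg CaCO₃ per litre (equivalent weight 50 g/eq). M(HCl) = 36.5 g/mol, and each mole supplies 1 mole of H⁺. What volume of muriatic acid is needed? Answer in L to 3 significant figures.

(a) Volume: 101,000 US gal × 3.785 L/gal = 382,285 L.
(a) Hardness to add: (136 − 115) = 21 mg/L as CaCO₃ × 382,285 L = 8028 g as CaCO₃.
(a) Moles of Ca²⁺ (1 mol Ca²⁺ ≡ 1 mol CaCO₃): 8028 / 100.1 g/mol = 80.2 mol.
(a) Mass of CaCl₂: 80.2 × 111 = 8902 g.

(b) Alkalinity to neutralize: (138 − 70) = 68 mg/L as CaCO₃ × 283,000 L = 19,240 g as CaCO₃.
(b) Equivalents of H⁺ required: 19,240 ÷ 50 g/eq = 384.9 eq = 384.9 mol HCl.
(b) Mass of HCl: 384.9 × 36.5 = 14,050 g.
(b) Mass of 21.1% solution: 14,050 / 0.211 = 66,580 g.
(b) Volume: 66,580 g ÷ 1.09 g/mL = 61,080 mL.

(a) 8.90 kg; (b) 61.1 L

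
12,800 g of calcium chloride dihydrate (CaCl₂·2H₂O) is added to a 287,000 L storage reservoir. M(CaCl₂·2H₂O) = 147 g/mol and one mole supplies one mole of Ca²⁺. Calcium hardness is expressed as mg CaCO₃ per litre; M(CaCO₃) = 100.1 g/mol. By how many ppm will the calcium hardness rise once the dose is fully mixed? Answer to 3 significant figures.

Moles of Ca²⁺: 12,800 g ÷ 147 g/mol = 87.07 mol.
As CaCO₃: 87.07 mol × 100.1 g/mol = 8716 g.
Rise: 8716 g / 287,000 L × 1000 = 30.37 mg/L.

30.4 ppm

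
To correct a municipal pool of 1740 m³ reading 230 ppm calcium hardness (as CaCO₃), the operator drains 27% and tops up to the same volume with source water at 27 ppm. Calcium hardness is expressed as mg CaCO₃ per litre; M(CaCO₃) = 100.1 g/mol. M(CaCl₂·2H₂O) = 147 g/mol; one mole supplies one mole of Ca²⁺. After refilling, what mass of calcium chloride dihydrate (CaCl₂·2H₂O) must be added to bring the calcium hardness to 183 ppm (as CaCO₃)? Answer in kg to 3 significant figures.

20.0 kg

Volume: 1740 m³ = 1,740,000 L.
After draining 27% and refilling: 230 × 0.73 + 27 × 0.27 = 175.19 ppm.
Deficit to target: 183 − 175.19 = 7.81 mg/L.
As CaCO₃: 7.81 mg/L × 1,740,000 L = 13,590 g; ÷ 100.1 = 135.8 mol Ca²⁺.
Mass: 135.8 × 147 = 19,960 g.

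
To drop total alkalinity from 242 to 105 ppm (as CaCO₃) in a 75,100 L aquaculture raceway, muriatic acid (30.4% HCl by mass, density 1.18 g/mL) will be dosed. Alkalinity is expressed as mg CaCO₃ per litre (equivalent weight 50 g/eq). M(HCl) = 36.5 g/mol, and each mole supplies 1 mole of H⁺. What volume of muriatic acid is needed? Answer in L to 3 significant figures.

Alkalinity to neutralize: (242 − 105) = 137 mg/L as CaCO₃ × 75,100 L = 10,290 g as CaCO₃.
Equivalents of H⁺ required: 10,290 ÷ 50 g/eq = 205.8 eq = 205.8 mol HCl.
Mass of HCl: 205.8 × 36.5 = 7511 g.
Mass of 30.4% solution: 7511 / 0.304 = 24,710 g.
Volume: 24,710 g ÷ 1.18 g/mL = 20,940 mL.

20.9 L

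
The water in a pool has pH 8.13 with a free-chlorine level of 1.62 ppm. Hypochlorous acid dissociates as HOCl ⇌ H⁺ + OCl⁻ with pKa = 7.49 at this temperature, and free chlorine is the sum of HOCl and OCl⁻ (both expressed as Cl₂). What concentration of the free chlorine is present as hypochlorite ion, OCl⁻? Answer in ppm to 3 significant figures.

1.32 ppm

[OCl⁻]/[HOCl] = 10^(pH − pKa) = 10^(8.13 − 7.49) = 10^0.64 = 4.365.
Fraction as HOCl = 1 / (1 + 4.365) = 0.1864.
OCl⁻ = (1 − 0.1864) × 1.62 ppm = 1.318 ppm.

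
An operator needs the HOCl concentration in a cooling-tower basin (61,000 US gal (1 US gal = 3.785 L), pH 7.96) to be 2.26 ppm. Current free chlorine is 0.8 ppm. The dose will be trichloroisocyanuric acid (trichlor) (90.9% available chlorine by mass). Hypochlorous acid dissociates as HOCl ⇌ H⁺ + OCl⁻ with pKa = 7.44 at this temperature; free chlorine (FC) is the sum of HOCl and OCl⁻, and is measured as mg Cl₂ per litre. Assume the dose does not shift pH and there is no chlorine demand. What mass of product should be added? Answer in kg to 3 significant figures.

Volume: 61,000 US gal × 3.785 L/gal = 230,885 L.
[OCl⁻]/[HOCl] = 10^(pH − pKa) = 10^(7.96 − 7.44) = 3.311; fraction as HOCl = 1/(1 + 3.311) = 0.2319.
Free chlorine required for 2.26 ppm HOCl: 2.26 / 0.2319 = 9.744 ppm.
FC to add: 9.744 − 0.8 = 8.944 mg/L as Cl₂.
Cl₂ equivalent: 8.944 mg/L × 230,885 L = 2065 g.
Product at 90.9% available Cl: 2065 / 0.909 = 2272 g.

2.27 kg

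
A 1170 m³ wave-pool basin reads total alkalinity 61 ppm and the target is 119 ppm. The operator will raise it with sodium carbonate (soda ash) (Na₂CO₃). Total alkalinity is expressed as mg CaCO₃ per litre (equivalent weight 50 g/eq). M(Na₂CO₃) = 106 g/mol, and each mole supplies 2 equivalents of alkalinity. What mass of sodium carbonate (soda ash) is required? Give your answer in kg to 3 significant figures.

Volume: 1170 m³ = 1,170,000 L.
Alkalinity to add: (119 − 61) = 58 mg/L as CaCO₃ × 1,170,000 L = 67,860 g as CaCO₃.
Equivalents: 67,860 g ÷ 50 g/eq = 1357 eq.
Each mole of Na₂CO₃ supplies 2 eq, so 1357 / 2 = 678.6 mol.
Mass: 678.6 mol × 106 g/mol = 71,930 g.

71.9 kg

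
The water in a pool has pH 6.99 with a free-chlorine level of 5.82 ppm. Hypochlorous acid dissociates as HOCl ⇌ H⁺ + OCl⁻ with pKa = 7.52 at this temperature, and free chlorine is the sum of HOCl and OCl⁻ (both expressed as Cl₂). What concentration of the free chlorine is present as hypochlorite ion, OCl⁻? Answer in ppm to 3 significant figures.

1.33 ppm

[OCl⁻]/[HOCl] = 10^(pH − pKa) = 10^(6.99 − 7.52) = 10^-0.53 = 0.2951.
Fraction as HOCl = 1 / (1 + 0.2951) = 0.7721.
OCl⁻ = (1 − 0.7721) × 5.82 ppm = 1.326 ppm.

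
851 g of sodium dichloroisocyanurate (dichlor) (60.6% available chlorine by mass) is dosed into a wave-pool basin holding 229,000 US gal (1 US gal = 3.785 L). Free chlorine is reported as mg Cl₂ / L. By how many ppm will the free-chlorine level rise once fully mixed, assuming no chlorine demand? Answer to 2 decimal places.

0.59 ppm

Volume: 229,000 US gal × 3.785 L/gal = 866,765 L.
Available chlorine delivered: 851 g × 0.606 = 515.7 g as Cl₂.
Concentration rise: 515.7 g / 866,765 L = 0.595 mg/L = 0.59 ppm.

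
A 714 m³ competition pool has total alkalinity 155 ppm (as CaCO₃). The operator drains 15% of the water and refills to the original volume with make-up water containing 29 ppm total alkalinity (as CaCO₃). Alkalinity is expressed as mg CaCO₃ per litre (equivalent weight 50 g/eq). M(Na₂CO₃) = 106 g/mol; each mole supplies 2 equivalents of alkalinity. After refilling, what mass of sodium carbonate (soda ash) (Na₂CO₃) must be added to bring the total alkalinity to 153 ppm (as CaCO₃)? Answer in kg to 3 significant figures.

12.8 kg

Volume: 714 m³ = 714,000 L.
After draining 15% and refilling: 155 × 0.85 + 29 × 0.15 = 136.1 ppm.
Deficit to target: 153 − 136.1 = 16.9 mg/L.
As CaCO₃: 16.9 mg/L × 714,000 L = 12,070 g; ÷ 50 g/eq ÷ 2 = 120.7 mol Na₂CO₃.
Mass: 120.7 × 106 = 12,790 g.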